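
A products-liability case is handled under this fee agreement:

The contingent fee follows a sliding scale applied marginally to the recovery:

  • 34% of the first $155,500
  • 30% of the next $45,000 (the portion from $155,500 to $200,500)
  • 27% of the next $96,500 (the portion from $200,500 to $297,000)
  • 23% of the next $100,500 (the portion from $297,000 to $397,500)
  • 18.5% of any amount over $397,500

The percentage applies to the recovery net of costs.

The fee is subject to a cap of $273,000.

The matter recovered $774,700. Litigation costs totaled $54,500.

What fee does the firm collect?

Fee base (net of costs): $774,700 − $54,500 = $720,200
First $155,500 at 34% = $52,870.00
Next $45,000 at 30% = $13,500.00
Next $96,500 at 27% = $26,055.00
Next $100,500 at 23% = $23,115.00
Remaining $322,700 at 18.5% = $59,699.50
Fee: $52,870.00 + $13,500.00 + $26,055.00 + $23,115.00 + $59,699.50 = $175,239.50
$175,239.50 is under the $273,000 cap.

$175,239.50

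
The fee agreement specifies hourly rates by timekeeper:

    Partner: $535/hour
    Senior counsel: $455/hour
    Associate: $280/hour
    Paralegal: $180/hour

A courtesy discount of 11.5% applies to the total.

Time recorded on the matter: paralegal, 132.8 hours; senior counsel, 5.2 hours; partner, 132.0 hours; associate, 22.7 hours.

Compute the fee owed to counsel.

Partner: 132.0 × $535 = $70,620.00
Senior counsel: 5.2 × $455 = $2,366.00
Associate: 22.7 × $280 = $6,356.00
Paralegal: 132.8 × $180 = $23,904.00
Subtotal: $103,246.00
Less 11.5% discount: −$11,873.29
Total: $103,246.00 − $11,873.29 = $91,372.71

$91,372.71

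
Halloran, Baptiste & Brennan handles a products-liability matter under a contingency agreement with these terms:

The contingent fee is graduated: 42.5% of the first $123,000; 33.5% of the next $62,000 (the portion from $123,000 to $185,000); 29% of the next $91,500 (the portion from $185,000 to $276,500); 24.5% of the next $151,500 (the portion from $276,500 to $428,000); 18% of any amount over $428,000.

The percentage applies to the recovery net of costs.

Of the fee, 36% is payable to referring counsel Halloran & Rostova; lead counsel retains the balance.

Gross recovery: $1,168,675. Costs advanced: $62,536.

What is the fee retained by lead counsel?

Fee base (net of costs): $1,168,675 − $62,536 = $1,106,139
First $123,000 at 42.5% = $52,275.00
Next $62,000 at 33.5% = $20,770.00
Next $91,500 at 29% = $26,535.00
Next $151,500 at 24.5% = $37,117.50
Remaining $678,139 at 18% = $122,065.02
Fee: $52,275.00 + $20,770.00 + $26,535.00 + $37,117.50 + $122,065.02 = $258,762.52
Referral share: 36% of $258,762.52 = $93,154.51; lead counsel retains $258,762.52 − $93,154.51 = $165,608.01.

$165,608.01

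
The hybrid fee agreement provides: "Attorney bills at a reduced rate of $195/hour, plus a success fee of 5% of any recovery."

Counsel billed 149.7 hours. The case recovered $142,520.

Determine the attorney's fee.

Hourly: 149.7 × $195 = $29,191.50
Success fee: 5% of $142,520 = $7,126.00
Total: $29,191.50 + $7,126.00 = $36,317.50

$36,317.50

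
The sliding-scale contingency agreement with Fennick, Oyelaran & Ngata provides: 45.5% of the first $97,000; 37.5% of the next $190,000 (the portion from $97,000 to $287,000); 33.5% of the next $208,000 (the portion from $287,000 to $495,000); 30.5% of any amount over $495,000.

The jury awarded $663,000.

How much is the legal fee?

$236,305.00

First $97,000 at 45.5% = $44,135.00
Next $190,000 at 37.5% = $71,250.00
Next $208,000 at 33.5% = $69,680.00
Remaining $168,000 at 30.5% = $51,240.00
Fee: $44,135.00 + $71,250.00 + $69,680.00 + $51,240.00 = $236,305.00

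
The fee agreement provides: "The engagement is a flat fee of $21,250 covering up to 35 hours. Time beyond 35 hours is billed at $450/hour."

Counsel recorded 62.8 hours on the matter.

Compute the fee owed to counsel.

$33,760.00

Flat fee: $21,250.00
Excess hours: 62.8 − 35 = 27.8
Overrun: 27.8 × $450 = $12,510.00
Total: $21,250.00 + $12,510.00 = $33,760.00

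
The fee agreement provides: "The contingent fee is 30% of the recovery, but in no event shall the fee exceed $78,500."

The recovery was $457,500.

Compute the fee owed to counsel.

$78,500.00

30% of $457,500 = $137,250.00
That exceeds the $78,500 cap, so the fee is capped at $78,500.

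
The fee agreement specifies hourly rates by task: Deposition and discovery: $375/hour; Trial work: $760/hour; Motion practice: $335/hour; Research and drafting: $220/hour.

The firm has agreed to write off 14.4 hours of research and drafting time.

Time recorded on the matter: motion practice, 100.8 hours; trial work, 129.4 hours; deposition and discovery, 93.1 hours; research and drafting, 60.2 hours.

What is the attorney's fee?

$177,100.50

Deposition and discovery: 93.1 × $375 = $34,912.50
Trial work: 129.4 × $760 = $98,344.00
Motion practice: 100.8 × $335 = $33,768.00
Research and drafting: 60.2 × $220 = $13,244.00
Subtotal: $180,268.50
Write-off: 14.4 × $220 = $3,168.00
Total: $180,268.50 − $3,168.00 = $177,100.50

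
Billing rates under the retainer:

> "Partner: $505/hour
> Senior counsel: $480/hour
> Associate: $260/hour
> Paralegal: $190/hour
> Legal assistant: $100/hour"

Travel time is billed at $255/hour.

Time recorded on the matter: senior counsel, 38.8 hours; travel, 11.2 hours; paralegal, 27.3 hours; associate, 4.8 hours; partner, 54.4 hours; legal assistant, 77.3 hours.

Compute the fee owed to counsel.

$63,117.00

Partner: 54.4 × $505 = $27,472.00
Senior counsel: 38.8 × $480 = $18,624.00
Associate: 4.8 × $260 = $1,248.00
Paralegal: 27.3 × $190 = $5,187.00
Legal assistant: 77.3 × $100 = $7,730.00
Subtotal: $27,472.00 + $18,624.00 + $1,248.00 + $5,187.00 + $7,730.00 = $60,261.00
Travel: 11.2 × $255 = $2,856.00
Total: $60,261.00 + $2,856.00 = $63,117.00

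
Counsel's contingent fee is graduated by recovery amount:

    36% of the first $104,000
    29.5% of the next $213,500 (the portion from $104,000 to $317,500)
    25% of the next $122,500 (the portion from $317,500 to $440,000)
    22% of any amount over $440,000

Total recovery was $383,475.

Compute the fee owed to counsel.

First $104,000 at 36% = $37,440.00
Next $213,500 at 29.5% = $62,982.50
Remaining $65,975 at 25% = $16,493.75
Fee: $37,440.00 + $62,982.50 + $16,493.75 = $116,916.25

$116,916.25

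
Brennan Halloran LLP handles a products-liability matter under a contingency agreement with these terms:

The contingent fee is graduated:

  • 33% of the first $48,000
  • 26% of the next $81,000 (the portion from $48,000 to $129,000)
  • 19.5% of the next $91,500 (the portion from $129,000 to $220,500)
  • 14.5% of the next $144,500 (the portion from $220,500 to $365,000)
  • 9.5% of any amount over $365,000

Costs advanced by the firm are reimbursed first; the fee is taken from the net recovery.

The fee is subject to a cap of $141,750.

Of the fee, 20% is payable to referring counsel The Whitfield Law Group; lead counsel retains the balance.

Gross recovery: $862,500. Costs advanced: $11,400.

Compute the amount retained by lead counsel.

$97,499.60

Fee base (net of costs): $862,500 − $11,400 = $851,100
First $48,000 at 33% = $15,840.00
Next $81,000 at 26% = $21,060.00
Next $91,500 at 19.5% = $17,842.50
Next $144,500 at 14.5% = $20,952.50
Remaining $486,100 at 9.5% = $46,179.50
Fee: $15,840.00 + $21,060.00 + $17,842.50 + $20,952.50 + $46,179.50 = $121,874.50
$121,874.50 is under the $141,750 cap.
Referral share: 20% of $121,874.50 = $24,374.90; lead counsel retains $121,874.50 − $24,374.90 = $97,499.60.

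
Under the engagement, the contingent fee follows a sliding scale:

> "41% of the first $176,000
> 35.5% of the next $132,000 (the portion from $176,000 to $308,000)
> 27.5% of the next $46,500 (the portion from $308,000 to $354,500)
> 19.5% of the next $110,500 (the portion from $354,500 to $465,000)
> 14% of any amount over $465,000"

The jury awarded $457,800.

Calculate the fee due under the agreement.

First $176,000 at 41% = $72,160.00
Next $132,000 at 35.5% = $46,860.00
Next $46,500 at 27.5% = $12,787.50
Remaining $103,300 at 19.5% = $20,143.50
Fee: $72,160.00 + $46,860.00 + $12,787.50 + $20,143.50 = $151,951.00

$151,951.00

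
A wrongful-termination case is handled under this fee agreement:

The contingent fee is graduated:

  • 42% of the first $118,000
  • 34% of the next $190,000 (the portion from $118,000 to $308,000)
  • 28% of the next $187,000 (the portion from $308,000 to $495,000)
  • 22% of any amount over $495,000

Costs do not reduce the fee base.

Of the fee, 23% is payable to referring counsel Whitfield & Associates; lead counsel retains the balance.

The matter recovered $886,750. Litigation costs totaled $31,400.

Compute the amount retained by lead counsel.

$194,582.85

Fee base is the gross recovery, $886,750; costs are reimbursed separately.
First $118,000 at 42% = $49,560.00
Next $190,000 at 34% = $64,600.00
Next $187,000 at 28% = $52,360.00
Remaining $391,750 at 22% = $86,185.00
Fee: $49,560.00 + $64,600.00 + $52,360.00 + $86,185.00 = $252,705.00
Referral share: 23% of $252,705.00 = $58,122.15; lead counsel retains $252,705.00 − $58,122.15 = $194,582.85.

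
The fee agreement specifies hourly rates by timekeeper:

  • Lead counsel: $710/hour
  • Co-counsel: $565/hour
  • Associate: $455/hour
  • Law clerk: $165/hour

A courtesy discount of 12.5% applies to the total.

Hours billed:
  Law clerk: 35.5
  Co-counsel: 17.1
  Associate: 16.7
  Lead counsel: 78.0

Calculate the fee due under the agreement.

Lead counsel: 78.0 × $710 = $55,380.00
Co-counsel: 17.1 × $565 = $9,661.50
Associate: 16.7 × $455 = $7,598.50
Law clerk: 35.5 × $165 = $5,857.50
Subtotal: $78,497.50
Less 12.5% discount: −$9,812.19
Total: $78,497.50 − $9,812.19 = $68,685.31

$68,685.31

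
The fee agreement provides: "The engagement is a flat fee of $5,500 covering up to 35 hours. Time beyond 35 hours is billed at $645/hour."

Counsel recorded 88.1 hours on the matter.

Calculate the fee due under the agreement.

$39,749.50

Flat fee: $5,500.00
Excess hours: 88.1 − 35 = 53.1
Overrun: 53.1 × $645 = $34,249.50
Total: $5,500.00 + $34,249.50 = $39,749.50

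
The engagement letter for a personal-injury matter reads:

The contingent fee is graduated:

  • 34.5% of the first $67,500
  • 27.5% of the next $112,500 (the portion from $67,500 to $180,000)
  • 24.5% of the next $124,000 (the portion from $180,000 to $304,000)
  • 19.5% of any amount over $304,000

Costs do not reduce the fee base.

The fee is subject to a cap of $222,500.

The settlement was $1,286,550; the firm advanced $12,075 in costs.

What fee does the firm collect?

$222,500.00

Fee base is the gross recovery, $1,286,550; costs are reimbursed separately.
First $67,500 at 34.5% = $23,287.50
Next $112,500 at 27.5% = $30,937.50
Next $124,000 at 24.5% = $30,380.00
Remaining $982,550 at 19.5% = $191,597.25
Fee: $23,287.50 + $30,937.50 + $30,380.00 + $191,597.25 = $276,202.25
$276,202.25 exceeds the $222,500 cap, so the fee is capped at $222,500.00.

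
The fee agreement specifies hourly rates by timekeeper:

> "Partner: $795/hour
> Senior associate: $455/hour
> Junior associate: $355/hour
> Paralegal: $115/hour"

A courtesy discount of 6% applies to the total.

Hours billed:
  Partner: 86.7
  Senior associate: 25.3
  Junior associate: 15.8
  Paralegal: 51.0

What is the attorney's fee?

Partner: 86.7 × $795 = $68,926.50
Senior associate: 25.3 × $455 = $11,511.50
Junior associate: 15.8 × $355 = $5,609.00
Paralegal: 51.0 × $115 = $5,865.00
Subtotal: $91,912.00
Less 6% discount: −$5,514.72
Total: $91,912.00 − $5,514.72 = $86,397.28

$86,397.28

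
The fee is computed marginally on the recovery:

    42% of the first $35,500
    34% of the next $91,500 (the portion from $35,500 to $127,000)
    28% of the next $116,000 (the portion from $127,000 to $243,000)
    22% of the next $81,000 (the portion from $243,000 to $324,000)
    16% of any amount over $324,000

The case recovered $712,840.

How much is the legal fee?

$158,534.40

First $35,500 at 42% = $14,910.00
Next $91,500 at 34% = $31,110.00
Next $116,000 at 28% = $32,480.00
Next $81,000 at 22% = $17,820.00
Remaining $388,840 at 16% = $62,214.40
Fee: $14,910.00 + $31,110.00 + $32,480.00 + $17,820.00 + $62,214.40 = $158,534.40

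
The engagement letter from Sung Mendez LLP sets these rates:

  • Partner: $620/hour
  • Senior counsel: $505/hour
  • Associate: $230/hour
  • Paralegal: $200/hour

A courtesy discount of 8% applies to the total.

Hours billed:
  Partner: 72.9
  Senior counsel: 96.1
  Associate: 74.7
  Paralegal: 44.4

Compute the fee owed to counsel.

Partner: 72.9 × $620 = $45,198.00
Senior counsel: 96.1 × $505 = $48,530.50
Associate: 74.7 × $230 = $17,181.00
Paralegal: 44.4 × $200 = $8,880.00
Subtotal: $119,789.50
Less 8% discount: −$9,583.16
Total: $119,789.50 − $9,583.16 = $110,206.34

$110,206.34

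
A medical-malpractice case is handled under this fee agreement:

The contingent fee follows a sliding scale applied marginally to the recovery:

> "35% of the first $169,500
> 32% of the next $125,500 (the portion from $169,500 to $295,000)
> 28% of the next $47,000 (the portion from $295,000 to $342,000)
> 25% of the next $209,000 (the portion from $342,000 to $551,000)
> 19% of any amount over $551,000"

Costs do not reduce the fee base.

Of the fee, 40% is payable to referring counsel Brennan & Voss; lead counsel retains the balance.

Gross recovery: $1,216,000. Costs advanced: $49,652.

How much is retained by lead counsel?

$174,747.00

Fee base is the gross recovery, $1,216,000; costs are reimbursed separately.
First $169,500 at 35% = $59,325.00
Next $125,500 at 32% = $40,160.00
Next $47,000 at 28% = $13,160.00
Next $209,000 at 25% = $52,250.00
Remaining $665,000 at 19% = $126,350.00
Fee: $59,325.00 + $40,160.00 + $13,160.00 + $52,250.00 + $126,350.00 = $291,245.00
Referral share: 40% of $291,245.00 = $116,498.00; lead counsel retains $291,245.00 − $116,498.00 = $174,747.00.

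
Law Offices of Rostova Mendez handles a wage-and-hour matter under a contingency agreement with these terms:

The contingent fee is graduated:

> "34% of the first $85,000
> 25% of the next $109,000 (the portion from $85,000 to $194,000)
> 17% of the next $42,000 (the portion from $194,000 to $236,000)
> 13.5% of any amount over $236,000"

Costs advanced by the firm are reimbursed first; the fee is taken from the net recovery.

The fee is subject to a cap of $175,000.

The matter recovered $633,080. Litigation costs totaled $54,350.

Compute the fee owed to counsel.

Fee base (net of costs): $633,080 − $54,350 = $578,730
First $85,000 at 34% = $28,900.00
Next $109,000 at 25% = $27,250.00
Next $42,000 at 17% = $7,140.00
Remaining $342,730 at 13.5% = $46,268.55
Fee: $28,900.00 + $27,250.00 + $7,140.00 + $46,268.55 = $109,558.55
$109,558.55 is under the $175,000 cap.

$109,558.55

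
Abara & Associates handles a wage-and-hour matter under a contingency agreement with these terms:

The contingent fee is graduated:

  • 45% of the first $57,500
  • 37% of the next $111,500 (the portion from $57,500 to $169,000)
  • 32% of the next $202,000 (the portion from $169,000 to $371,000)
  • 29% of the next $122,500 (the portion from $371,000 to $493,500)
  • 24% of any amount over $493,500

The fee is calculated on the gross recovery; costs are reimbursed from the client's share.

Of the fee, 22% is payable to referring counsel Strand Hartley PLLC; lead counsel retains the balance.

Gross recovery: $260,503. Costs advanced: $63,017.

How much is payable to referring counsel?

Fee base is the gross recovery, $260,503; costs are reimbursed separately.
First $57,500 at 45% = $25,875.00
Next $111,500 at 37% = $41,255.00
Remaining $91,503 at 32% = $29,280.96
Fee: $25,875.00 + $41,255.00 + $29,280.96 = $96,410.96
Referral share: 22% of $96,410.96 = $21,210.41; lead counsel retains $96,410.96 − $21,210.41 = $75,200.55.

$21,210.41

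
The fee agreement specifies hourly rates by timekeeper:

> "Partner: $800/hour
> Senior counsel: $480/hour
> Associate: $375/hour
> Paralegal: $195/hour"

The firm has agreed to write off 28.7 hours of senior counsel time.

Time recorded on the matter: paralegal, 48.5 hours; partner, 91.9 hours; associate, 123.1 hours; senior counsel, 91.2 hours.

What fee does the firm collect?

Partner: 91.9 × $800 = $73,520.00
Senior counsel: 91.2 × $480 = $43,776.00
Associate: 123.1 × $375 = $46,162.50
Paralegal: 48.5 × $195 = $9,457.50
Subtotal: $172,916.00
Write-off: 28.7 × $480 = $13,776.00
Total: $172,916.00 − $13,776.00 = $159,140.00

$159,140.00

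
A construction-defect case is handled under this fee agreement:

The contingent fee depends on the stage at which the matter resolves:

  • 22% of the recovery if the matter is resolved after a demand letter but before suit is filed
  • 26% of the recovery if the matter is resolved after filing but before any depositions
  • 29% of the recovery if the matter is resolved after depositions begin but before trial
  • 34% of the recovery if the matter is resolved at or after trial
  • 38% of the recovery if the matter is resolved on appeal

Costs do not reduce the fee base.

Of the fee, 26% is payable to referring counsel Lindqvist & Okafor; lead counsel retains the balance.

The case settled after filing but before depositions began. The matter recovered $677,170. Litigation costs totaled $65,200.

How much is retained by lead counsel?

$130,287.51

Fee base is the gross recovery, $677,170; costs are reimbursed separately.
The matter settled after filing but before depositions began, so the 26% rate applies.
$677,170 × 26% = $176,064.20
Referral share: 26% of $176,064.20 = $45,776.69; lead counsel retains $176,064.20 − $45,776.69 = $130,287.51.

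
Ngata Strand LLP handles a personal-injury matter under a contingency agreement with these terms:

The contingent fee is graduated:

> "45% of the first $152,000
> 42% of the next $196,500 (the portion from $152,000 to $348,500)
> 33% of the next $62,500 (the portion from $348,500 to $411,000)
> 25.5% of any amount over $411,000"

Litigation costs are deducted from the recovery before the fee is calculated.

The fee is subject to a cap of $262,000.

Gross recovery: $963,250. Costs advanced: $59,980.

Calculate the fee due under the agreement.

Fee base (net of costs): $963,250 − $59,980 = $903,270
First $152,000 at 45% = $68,400.00
Next $196,500 at 42% = $82,530.00
Next $62,500 at 33% = $20,625.00
Remaining $492,270 at 25.5% = $125,528.85
Fee: $68,400.00 + $82,530.00 + $20,625.00 + $125,528.85 = $297,083.85
$297,083.85 exceeds the $262,000 cap, so the fee is capped at $262,000.00.

$262,000.00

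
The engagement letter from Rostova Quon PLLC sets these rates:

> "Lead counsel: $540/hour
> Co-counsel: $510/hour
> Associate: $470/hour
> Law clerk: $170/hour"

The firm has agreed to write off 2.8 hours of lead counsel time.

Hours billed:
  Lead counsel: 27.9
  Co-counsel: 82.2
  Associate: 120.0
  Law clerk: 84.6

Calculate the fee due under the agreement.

Lead counsel: 27.9 × $540 = $15,066.00
Co-counsel: 82.2 × $510 = $41,922.00
Associate: 120.0 × $470 = $56,400.00
Law clerk: 84.6 × $170 = $14,382.00
Subtotal: $127,770.00
Write-off: 2.8 × $540 = $1,512.00
Total: $127,770.00 − $1,512.00 = $126,258.00

$126,258.00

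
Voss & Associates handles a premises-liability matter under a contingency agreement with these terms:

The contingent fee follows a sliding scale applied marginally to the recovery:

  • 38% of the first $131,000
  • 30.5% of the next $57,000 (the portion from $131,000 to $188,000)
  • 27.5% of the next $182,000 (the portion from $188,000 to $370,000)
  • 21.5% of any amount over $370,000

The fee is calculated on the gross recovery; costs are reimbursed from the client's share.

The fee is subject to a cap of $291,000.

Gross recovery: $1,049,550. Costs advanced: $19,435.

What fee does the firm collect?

Fee base is the gross recovery, $1,049,550; costs are reimbursed separately.
First $131,000 at 38% = $49,780.00
Next $57,000 at 30.5% = $17,385.00
Next $182,000 at 27.5% = $50,050.00
Remaining $679,550 at 21.5% = $146,103.25
Fee: $49,780.00 + $17,385.00 + $50,050.00 + $146,103.25 = $263,318.25
$263,318.25 is under the $291,000 cap.

$263,318.25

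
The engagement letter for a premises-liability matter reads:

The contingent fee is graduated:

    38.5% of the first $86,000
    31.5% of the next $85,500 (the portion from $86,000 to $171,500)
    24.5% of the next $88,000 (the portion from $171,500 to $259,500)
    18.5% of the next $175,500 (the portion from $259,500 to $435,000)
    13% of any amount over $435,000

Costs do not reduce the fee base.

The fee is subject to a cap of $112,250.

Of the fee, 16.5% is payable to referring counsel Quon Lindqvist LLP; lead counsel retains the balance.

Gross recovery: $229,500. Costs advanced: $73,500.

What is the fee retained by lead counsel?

Fee base is the gross recovery, $229,500; costs are reimbursed separately.
First $86,000 at 38.5% = $33,110.00
Next $85,500 at 31.5% = $26,932.50
Remaining $58,000 at 24.5% = $14,210.00
Fee: $33,110.00 + $26,932.50 + $14,210.00 = $74,252.50
$74,252.50 is under the $112,250 cap.
Referral share: 16.5% of $74,252.50 = $12,251.66; lead counsel retains $74,252.50 − $12,251.66 = $62,000.84.

$62,000.84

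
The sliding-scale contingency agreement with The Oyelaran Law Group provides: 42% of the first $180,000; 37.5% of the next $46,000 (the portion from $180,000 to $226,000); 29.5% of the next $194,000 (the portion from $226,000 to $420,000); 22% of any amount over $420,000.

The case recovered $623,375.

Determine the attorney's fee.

First $180,000 at 42% = $75,600.00
Next $46,000 at 37.5% = $17,250.00
Next $194,000 at 29.5% = $57,230.00
Remaining $203,375 at 22% = $44,742.50
Fee: $75,600.00 + $17,250.00 + $57,230.00 + $44,742.50 = $194,822.50

$194,822.50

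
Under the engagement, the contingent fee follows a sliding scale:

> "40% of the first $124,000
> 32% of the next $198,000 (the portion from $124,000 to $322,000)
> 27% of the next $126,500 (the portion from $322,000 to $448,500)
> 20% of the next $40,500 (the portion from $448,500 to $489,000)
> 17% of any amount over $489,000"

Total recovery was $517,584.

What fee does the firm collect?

First $124,000 at 40% = $49,600.00
Next $198,000 at 32% = $63,360.00
Next $126,500 at 27% = $34,155.00
Next $40,500 at 20% = $8,100.00
Remaining $28,584 at 17% = $4,859.28
Fee: $49,600.00 + $63,360.00 + $34,155.00 + $8,100.00 + $4,859.28 = $160,074.28

$160,074.28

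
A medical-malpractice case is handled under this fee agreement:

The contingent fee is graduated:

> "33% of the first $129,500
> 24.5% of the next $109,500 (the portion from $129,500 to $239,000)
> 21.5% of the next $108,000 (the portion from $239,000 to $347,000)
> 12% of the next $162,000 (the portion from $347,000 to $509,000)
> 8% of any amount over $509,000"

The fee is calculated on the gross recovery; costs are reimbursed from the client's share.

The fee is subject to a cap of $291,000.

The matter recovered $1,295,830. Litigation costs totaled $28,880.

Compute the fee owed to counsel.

Fee base is the gross recovery, $1,295,830; costs are reimbursed separately.
First $129,500 at 33% = $42,735.00
Next $109,500 at 24.5% = $26,827.50
Next $108,000 at 21.5% = $23,220.00
Next $162,000 at 12% = $19,440.00
Remaining $786,830 at 8% = $62,946.40
Fee: $42,735.00 + $26,827.50 + $23,220.00 + $19,440.00 + $62,946.40 = $175,168.90
$175,168.90 is under the $291,000 cap.

$175,168.90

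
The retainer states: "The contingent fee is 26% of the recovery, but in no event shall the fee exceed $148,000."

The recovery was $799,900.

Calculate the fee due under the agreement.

$148,000.00

26% of $799,900 = $207,974.00
That exceeds the $148,000 cap, so the fee is capped at $148,000.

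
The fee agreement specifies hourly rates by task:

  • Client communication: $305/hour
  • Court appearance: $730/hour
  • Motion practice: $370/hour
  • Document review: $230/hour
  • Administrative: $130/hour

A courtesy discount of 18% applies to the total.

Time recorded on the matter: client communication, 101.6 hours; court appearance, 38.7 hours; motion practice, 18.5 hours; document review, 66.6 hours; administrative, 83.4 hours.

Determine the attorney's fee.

$75,640.08

Client communication: 101.6 × $305 = $30,988.00
Court appearance: 38.7 × $730 = $28,251.00
Motion practice: 18.5 × $370 = $6,845.00
Document review: 66.6 × $230 = $15,318.00
Administrative: 83.4 × $130 = $10,842.00
Subtotal: $92,244.00
Less 18% discount: −$16,603.92
Total: $92,244.00 − $16,603.92 = $75,640.08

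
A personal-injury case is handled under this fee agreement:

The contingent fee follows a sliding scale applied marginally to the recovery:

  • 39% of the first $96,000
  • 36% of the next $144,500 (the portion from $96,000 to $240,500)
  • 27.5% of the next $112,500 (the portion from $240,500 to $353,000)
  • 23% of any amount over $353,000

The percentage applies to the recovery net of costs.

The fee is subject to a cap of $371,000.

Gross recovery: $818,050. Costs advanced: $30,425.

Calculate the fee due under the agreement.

$220,361.25

Fee base (net of costs): $818,050 − $30,425 = $787,625
First $96,000 at 39% = $37,440.00
Next $144,500 at 36% = $52,020.00
Next $112,500 at 27.5% = $30,937.50
Remaining $434,625 at 23% = $99,963.75
Fee: $37,440.00 + $52,020.00 + $30,937.50 + $99,963.75 = $220,361.25
$220,361.25 is under the $371,000 cap.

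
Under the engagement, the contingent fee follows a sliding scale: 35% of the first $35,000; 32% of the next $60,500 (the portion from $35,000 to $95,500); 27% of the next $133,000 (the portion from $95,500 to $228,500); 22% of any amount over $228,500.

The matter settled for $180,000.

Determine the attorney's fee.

First $35,000 at 35% = $12,250.00
Next $60,500 at 32% = $19,360.00
Remaining $84,500 at 27% = $22,815.00
Fee: $12,250.00 + $19,360.00 + $22,815.00 = $54,425.00

$54,425.00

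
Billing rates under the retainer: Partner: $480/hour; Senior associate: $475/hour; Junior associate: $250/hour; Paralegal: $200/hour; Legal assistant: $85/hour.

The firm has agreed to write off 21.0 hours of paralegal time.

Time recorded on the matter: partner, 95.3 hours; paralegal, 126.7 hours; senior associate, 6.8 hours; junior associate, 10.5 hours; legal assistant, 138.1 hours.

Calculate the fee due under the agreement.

$84,477.50

Partner: 95.3 × $480 = $45,744.00
Senior associate: 6.8 × $475 = $3,230.00
Junior associate: 10.5 × $250 = $2,625.00
Paralegal: 126.7 × $200 = $25,340.00
Legal assistant: 138.1 × $85 = $11,738.50
Subtotal: $88,677.50
Write-off: 21.0 × $200 = $4,200.00
Total: $88,677.50 − $4,200.00 = $84,477.50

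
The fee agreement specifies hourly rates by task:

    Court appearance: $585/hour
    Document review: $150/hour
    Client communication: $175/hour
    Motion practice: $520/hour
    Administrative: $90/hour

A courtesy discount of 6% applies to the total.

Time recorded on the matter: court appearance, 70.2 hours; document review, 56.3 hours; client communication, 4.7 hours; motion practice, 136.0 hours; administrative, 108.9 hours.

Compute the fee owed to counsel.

Court appearance: 70.2 × $585 = $41,067.00
Document review: 56.3 × $150 = $8,445.00
Client communication: 4.7 × $175 = $822.50
Motion practice: 136.0 × $520 = $70,720.00
Administrative: 108.9 × $90 = $9,801.00
Subtotal: $130,855.50
Less 6% discount: −$7,851.33
Total: $130,855.50 − $7,851.33 = $123,004.17

$123,004.17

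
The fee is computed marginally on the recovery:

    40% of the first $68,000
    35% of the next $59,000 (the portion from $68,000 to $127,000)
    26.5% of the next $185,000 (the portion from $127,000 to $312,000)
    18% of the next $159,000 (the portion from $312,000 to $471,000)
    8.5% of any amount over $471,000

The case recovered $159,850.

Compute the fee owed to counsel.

$56,555.25

First $68,000 at 40% = $27,200.00
Next $59,000 at 35% = $20,650.00
Remaining $32,850 at 26.5% = $8,705.25
Fee: $27,200.00 + $20,650.00 + $8,705.25 = $56,555.25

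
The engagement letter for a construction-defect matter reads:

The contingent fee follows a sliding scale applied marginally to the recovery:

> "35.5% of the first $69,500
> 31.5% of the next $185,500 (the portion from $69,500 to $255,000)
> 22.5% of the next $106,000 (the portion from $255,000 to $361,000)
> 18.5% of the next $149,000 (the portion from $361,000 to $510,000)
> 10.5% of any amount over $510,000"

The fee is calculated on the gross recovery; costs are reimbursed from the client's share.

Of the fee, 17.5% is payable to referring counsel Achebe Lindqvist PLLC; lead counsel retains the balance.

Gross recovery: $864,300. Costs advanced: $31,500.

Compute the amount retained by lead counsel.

$141,670.24

Fee base is the gross recovery, $864,300; costs are reimbursed separately.
First $69,500 at 35.5% = $24,672.50
Next $185,500 at 31.5% = $58,432.50
Next $106,000 at 22.5% = $23,850.00
Next $149,000 at 18.5% = $27,565.00
Remaining $354,300 at 10.5% = $37,201.50
Fee: $24,672.50 + $58,432.50 + $23,850.00 + $27,565.00 + $37,201.50 = $171,721.50
Referral share: 17.5% of $171,721.50 = $30,051.26; lead counsel retains $171,721.50 − $30,051.26 = $141,670.24.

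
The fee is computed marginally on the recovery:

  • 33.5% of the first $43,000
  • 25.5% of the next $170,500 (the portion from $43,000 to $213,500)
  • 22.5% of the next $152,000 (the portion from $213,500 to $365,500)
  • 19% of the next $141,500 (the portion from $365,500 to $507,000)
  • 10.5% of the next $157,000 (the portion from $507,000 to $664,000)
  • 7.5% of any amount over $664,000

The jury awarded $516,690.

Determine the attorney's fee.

First $43,000 at 33.5% = $14,405.00
Next $170,500 at 25.5% = $43,477.50
Next $152,000 at 22.5% = $34,200.00
Next $141,500 at 19% = $26,885.00
Remaining $9,690 at 10.5% = $1,017.45
Fee: $14,405.00 + $43,477.50 + $34,200.00 + $26,885.00 + $1,017.45 = $119,984.95

$119,984.95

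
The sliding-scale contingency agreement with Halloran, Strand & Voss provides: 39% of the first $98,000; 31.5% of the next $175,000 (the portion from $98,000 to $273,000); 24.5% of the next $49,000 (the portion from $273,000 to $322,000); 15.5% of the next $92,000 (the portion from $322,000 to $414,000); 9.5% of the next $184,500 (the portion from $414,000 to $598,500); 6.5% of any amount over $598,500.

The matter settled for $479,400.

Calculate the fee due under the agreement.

First $98,000 at 39% = $38,220.00
Next $175,000 at 31.5% = $55,125.00
Next $49,000 at 24.5% = $12,005.00
Next $92,000 at 15.5% = $14,260.00
Remaining $65,400 at 9.5% = $6,213.00
Fee: $38,220.00 + $55,125.00 + $12,005.00 + $14,260.00 + $6,213.00 = $125,823.00

$125,823.00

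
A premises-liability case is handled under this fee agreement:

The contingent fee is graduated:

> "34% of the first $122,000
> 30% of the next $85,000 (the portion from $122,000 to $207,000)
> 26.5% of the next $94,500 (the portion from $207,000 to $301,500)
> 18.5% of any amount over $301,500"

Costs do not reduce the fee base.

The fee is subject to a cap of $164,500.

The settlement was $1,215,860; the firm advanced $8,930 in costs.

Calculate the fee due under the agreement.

$164,500.00

Fee base is the gross recovery, $1,215,860; costs are reimbursed separately.
First $122,000 at 34% = $41,480.00
Next $85,000 at 30% = $25,500.00
Next $94,500 at 26.5% = $25,042.50
Remaining $914,360 at 18.5% = $169,156.60
Fee: $41,480.00 + $25,500.00 + $25,042.50 + $169,156.60 = $261,179.10
$261,179.10 exceeds the $164,500 cap, so the fee is capped at $164,500.00.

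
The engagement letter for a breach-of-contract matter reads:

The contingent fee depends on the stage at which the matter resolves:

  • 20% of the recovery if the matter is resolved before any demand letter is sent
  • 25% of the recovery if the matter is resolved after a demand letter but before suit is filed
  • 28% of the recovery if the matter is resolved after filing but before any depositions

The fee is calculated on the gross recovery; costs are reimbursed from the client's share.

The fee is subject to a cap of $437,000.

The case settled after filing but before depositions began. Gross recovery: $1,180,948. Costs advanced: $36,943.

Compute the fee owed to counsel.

$330,665.44

Fee base is the gross recovery, $1,180,948; costs are reimbursed separately.
The matter settled after filing but before depositions began, so the 28% rate applies.
$1,180,948 × 28% = $330,665.44
$330,665.44 is under the $437,000 cap.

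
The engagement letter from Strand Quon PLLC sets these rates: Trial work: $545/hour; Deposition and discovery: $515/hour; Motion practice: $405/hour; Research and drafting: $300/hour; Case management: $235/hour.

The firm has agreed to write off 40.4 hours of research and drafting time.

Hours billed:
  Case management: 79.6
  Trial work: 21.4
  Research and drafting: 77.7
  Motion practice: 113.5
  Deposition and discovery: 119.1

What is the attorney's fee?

Trial work: 21.4 × $545 = $11,663.00
Deposition and discovery: 119.1 × $515 = $61,336.50
Motion practice: 113.5 × $405 = $45,967.50
Research and drafting: 77.7 × $300 = $23,310.00
Case management: 79.6 × $235 = $18,706.00
Subtotal: $160,983.00
Write-off: 40.4 × $300 = $12,120.00
Total: $160,983.00 − $12,120.00 = $148,863.00

$148,863.00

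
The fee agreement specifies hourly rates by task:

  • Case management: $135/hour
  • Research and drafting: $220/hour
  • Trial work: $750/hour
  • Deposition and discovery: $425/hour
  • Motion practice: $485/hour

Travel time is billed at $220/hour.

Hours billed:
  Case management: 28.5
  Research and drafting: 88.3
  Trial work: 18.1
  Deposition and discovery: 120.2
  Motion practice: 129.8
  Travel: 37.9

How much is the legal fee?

$159,224.50

Case management: 28.5 × $135 = $3,847.50
Research and drafting: 88.3 × $220 = $19,426.00
Trial work: 18.1 × $750 = $13,575.00
Deposition and discovery: 120.2 × $425 = $51,085.00
Motion practice: 129.8 × $485 = $62,953.00
Subtotal: $3,847.50 + $19,426.00 + $13,575.00 + $51,085.00 + $62,953.00 = $150,886.50
Travel: 37.9 × $220 = $8,338.00
Total: $150,886.50 + $8,338.00 = $159,224.50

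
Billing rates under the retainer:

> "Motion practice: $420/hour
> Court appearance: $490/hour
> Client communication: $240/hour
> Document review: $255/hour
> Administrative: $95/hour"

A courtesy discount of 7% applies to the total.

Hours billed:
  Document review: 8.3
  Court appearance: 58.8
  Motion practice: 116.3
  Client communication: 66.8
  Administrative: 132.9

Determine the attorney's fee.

Motion practice: 116.3 × $420 = $48,846.00
Court appearance: 58.8 × $490 = $28,812.00
Client communication: 66.8 × $240 = $16,032.00
Document review: 8.3 × $255 = $2,116.50
Administrative: 132.9 × $95 = $12,625.50
Subtotal: $108,432.00
Less 7% discount: −$7,590.24
Total: $108,432.00 − $7,590.24 = $100,841.76

$100,841.76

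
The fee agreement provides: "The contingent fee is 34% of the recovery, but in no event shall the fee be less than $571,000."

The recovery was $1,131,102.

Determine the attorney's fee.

34% of $1,131,102 = $384,574.68
That is below the $571,000 minimum, so the minimum applies.

$571,000.00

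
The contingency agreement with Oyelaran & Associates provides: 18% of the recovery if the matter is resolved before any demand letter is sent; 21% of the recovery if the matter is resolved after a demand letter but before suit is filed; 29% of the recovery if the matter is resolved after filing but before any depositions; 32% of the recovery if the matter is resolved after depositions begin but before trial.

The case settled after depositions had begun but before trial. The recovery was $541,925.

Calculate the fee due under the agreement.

The matter settled after depositions had begun but before trial, so the 32% rate applies.
$541,925 × 32% = $173,416.00

$173,416.00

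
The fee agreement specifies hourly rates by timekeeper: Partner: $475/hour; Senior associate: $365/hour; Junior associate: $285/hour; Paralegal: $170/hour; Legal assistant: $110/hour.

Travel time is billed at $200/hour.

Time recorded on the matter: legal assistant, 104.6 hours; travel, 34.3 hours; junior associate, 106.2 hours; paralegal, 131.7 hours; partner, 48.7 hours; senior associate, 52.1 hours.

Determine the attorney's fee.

Partner: 48.7 × $475 = $23,132.50
Senior associate: 52.1 × $365 = $19,016.50
Junior associate: 106.2 × $285 = $30,267.00
Paralegal: 131.7 × $170 = $22,389.00
Legal assistant: 104.6 × $110 = $11,506.00
Subtotal: $23,132.50 + $19,016.50 + $30,267.00 + $22,389.00 + $11,506.00 = $106,311.00
Travel: 34.3 × $200 = $6,860.00
Total: $106,311.00 + $6,860.00 = $113,171.00

$113,171.00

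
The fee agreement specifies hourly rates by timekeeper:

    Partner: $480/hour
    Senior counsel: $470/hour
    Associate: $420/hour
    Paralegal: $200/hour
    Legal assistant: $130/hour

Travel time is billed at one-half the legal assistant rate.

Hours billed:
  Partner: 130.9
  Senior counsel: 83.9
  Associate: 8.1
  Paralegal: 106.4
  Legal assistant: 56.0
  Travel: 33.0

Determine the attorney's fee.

$136,372.00

Partner: 130.9 × $480 = $62,832.00
Senior counsel: 83.9 × $470 = $39,433.00
Associate: 8.1 × $420 = $3,402.00
Paralegal: 106.4 × $200 = $21,280.00
Legal assistant: 56.0 × $130 = $7,280.00
Subtotal: $62,832.00 + $39,433.00 + $3,402.00 + $21,280.00 + $7,280.00 = $134,227.00
Travel: 33.0 × ($130 ÷ 2) = 33.0 × $65.00 = $2,145.00
Total: $134,227.00 + $2,145.00 = $136,372.00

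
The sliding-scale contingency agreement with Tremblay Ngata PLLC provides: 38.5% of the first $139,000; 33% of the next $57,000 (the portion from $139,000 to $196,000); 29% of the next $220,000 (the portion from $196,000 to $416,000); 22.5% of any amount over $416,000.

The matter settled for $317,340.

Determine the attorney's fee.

$107,513.60

First $139,000 at 38.5% = $53,515.00
Next $57,000 at 33% = $18,810.00
Remaining $121,340 at 29% = $35,188.60
Fee: $53,515.00 + $18,810.00 + $35,188.60 = $107,513.60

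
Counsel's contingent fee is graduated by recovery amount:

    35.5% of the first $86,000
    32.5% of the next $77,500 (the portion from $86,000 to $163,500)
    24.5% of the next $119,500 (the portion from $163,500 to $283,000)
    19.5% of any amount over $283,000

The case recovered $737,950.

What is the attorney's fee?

$173,710.25

First $86,000 at 35.5% = $30,530.00
Next $77,500 at 32.5% = $25,187.50
Next $119,500 at 24.5% = $29,277.50
Remaining $454,950 at 19.5% = $88,715.25
Fee: $30,530.00 + $25,187.50 + $29,277.50 + $88,715.25 = $173,710.25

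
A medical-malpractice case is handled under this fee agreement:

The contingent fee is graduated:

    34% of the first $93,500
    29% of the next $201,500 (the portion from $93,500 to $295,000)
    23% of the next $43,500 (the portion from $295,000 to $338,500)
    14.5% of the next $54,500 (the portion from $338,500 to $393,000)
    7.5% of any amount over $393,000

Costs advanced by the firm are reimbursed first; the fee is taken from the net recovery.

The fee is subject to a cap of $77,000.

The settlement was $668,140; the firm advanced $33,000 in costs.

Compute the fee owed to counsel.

Fee base (net of costs): $668,140 − $33,000 = $635,140
First $93,500 at 34% = $31,790.00
Next $201,500 at 29% = $58,435.00
Next $43,500 at 23% = $10,005.00
Next $54,500 at 14.5% = $7,902.50
Remaining $242,140 at 7.5% = $18,160.50
Fee: $31,790.00 + $58,435.00 + $10,005.00 + $7,902.50 + $18,160.50 = $126,293.00
$126,293.00 exceeds the $77,000 cap, so the fee is capped at $77,000.00.

$77,000.00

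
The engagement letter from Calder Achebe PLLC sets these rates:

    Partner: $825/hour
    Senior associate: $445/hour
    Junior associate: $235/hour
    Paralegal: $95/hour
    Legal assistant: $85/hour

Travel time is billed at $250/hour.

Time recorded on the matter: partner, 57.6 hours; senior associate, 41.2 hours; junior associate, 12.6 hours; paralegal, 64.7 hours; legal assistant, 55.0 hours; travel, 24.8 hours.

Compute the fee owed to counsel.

Partner: 57.6 × $825 = $47,520.00
Senior associate: 41.2 × $445 = $18,334.00
Junior associate: 12.6 × $235 = $2,961.00
Paralegal: 64.7 × $95 = $6,146.50
Legal assistant: 55.0 × $85 = $4,675.00
Subtotal: $47,520.00 + $18,334.00 + $2,961.00 + $6,146.50 + $4,675.00 = $79,636.50
Travel: 24.8 × $250 = $6,200.00
Total: $79,636.50 + $6,200.00 = $85,836.50

$85,836.50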